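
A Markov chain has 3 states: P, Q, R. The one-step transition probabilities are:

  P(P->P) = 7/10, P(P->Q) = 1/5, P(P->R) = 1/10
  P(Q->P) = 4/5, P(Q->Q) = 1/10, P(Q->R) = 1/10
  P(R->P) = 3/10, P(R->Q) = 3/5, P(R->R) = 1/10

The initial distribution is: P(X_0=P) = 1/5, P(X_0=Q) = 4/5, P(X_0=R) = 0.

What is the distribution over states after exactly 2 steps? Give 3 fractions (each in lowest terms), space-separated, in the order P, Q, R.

Answer: 84/125 57/250 1/10

Derivation:
Propagating the distribution step by step (d_{t+1} = d_t * P):
d_0 = (P=1/5, Q=4/5, R=0)
  d_1[P] = 1/5*7/10 + 4/5*4/5 + 0*3/10 = 39/50
  d_1[Q] = 1/5*1/5 + 4/5*1/10 + 0*3/5 = 3/25
  d_1[R] = 1/5*1/10 + 4/5*1/10 + 0*1/10 = 1/10
d_1 = (P=39/50, Q=3/25, R=1/10)
  d_2[P] = 39/50*7/10 + 3/25*4/5 + 1/10*3/10 = 84/125
  d_2[Q] = 39/50*1/5 + 3/25*1/10 + 1/10*3/5 = 57/250
  d_2[R] = 39/50*1/10 + 3/25*1/10 + 1/10*1/10 = 1/10
d_2 = (P=84/125, Q=57/250, R=1/10)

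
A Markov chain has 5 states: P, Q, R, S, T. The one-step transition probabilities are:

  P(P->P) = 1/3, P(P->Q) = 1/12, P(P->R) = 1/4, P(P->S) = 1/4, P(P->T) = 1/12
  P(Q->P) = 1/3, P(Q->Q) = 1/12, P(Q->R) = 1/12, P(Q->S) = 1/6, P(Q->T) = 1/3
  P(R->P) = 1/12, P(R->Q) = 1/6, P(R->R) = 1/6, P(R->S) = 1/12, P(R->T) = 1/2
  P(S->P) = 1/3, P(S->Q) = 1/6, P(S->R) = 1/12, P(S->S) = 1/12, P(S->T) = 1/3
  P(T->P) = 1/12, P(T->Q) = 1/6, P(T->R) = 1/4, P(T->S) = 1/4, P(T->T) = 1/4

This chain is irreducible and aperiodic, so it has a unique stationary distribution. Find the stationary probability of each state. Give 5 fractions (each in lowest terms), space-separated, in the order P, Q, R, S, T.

The stationary distribution satisfies pi = pi * P, i.e.:
  pi_P = 1/3*pi_P + 1/3*pi_Q + 1/12*pi_R + 1/3*pi_S + 1/12*pi_T
  pi_Q = 1/12*pi_P + 1/12*pi_Q + 1/6*pi_R + 1/6*pi_S + 1/6*pi_T
  pi_R = 1/4*pi_P + 1/12*pi_Q + 1/6*pi_R + 1/12*pi_S + 1/4*pi_T
  pi_S = 1/4*pi_P + 1/6*pi_Q + 1/12*pi_R + 1/12*pi_S + 1/4*pi_T
  pi_T = 1/12*pi_P + 1/3*pi_Q + 1/2*pi_R + 1/3*pi_S + 1/4*pi_T
with normalization: pi_P + pi_Q + pi_R + pi_S + pi_T = 1.

Using the first 4 balance equations plus normalization, the linear system A*pi = b is:
  [-2/3, 1/3, 1/12, 1/3, 1/12] . pi = 0
  [1/12, -11/12, 1/6, 1/6, 1/6] . pi = 0
  [1/4, 1/12, -5/6, 1/12, 1/4] . pi = 0
  [1/4, 1/6, 1/12, -11/12, 1/4] . pi = 0
  [1, 1, 1, 1, 1] . pi = 1

Solving yields:
  pi_P = 355/1641
  pi_Q = 2927/21333
  pi_R = 299/1641
  pi_S = 1269/7111
  pi_T = 469/1641

Verification (pi * P):
  355/1641*1/3 + 2927/21333*1/3 + 299/1641*1/12 + 1269/7111*1/3 + 469/1641*1/12 = 355/1641 = pi_P  (ok)
  355/1641*1/12 + 2927/21333*1/12 + 299/1641*1/6 + 1269/7111*1/6 + 469/1641*1/6 = 2927/21333 = pi_Q  (ok)
  355/1641*1/4 + 2927/21333*1/12 + 299/1641*1/6 + 1269/7111*1/12 + 469/1641*1/4 = 299/1641 = pi_R  (ok)
  355/1641*1/4 + 2927/21333*1/6 + 299/1641*1/12 + 1269/7111*1/12 + 469/1641*1/4 = 1269/7111 = pi_S  (ok)
  355/1641*1/12 + 2927/21333*1/3 + 299/1641*1/2 + 1269/7111*1/3 + 469/1641*1/4 = 469/1641 = pi_T  (ok)

Answer: 355/1641 2927/21333 299/1641 1269/7111 469/1641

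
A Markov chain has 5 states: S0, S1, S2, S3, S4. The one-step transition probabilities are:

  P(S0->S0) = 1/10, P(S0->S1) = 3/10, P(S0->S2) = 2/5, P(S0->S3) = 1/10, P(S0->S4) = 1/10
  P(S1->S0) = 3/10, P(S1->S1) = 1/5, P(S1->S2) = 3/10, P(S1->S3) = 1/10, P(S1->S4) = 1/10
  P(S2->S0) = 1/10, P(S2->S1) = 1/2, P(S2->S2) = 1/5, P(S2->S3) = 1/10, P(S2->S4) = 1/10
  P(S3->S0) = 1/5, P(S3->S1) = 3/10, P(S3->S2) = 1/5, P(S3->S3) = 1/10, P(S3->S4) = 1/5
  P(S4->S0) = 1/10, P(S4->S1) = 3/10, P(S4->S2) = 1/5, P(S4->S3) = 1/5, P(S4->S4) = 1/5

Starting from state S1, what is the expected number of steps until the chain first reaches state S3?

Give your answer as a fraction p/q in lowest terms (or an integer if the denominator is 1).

Answer: 9

Derivation:
Let h_i = expected steps to first reach S3 from state i.
Boundary: h_S3 = 0.
First-step equations for the other states:
  h_S0 = 1 + 1/10*h_S0 + 3/10*h_S1 + 2/5*h_S2 + 1/10*h_S3 + 1/10*h_S4
  h_S1 = 1 + 3/10*h_S0 + 1/5*h_S1 + 3/10*h_S2 + 1/10*h_S3 + 1/10*h_S4
  h_S2 = 1 + 1/10*h_S0 + 1/2*h_S1 + 1/5*h_S2 + 1/10*h_S3 + 1/10*h_S4
  h_S4 = 1 + 1/10*h_S0 + 3/10*h_S1 + 1/5*h_S2 + 1/5*h_S3 + 1/5*h_S4

Substituting h_S3 = 0 and rearranging gives the linear system (I - Q) h = 1:
  [9/10, -3/10, -2/5, -1/10] . (h_S0, h_S1, h_S2, h_S4) = 1
  [-3/10, 4/5, -3/10, -1/10] . (h_S0, h_S1, h_S2, h_S4) = 1
  [-1/10, -1/2, 4/5, -1/10] . (h_S0, h_S1, h_S2, h_S4) = 1
  [-1/10, -3/10, -1/5, 4/5] . (h_S0, h_S1, h_S2, h_S4) = 1

Solving yields:
  h_S0 = 9
  h_S1 = 9
  h_S2 = 9
  h_S4 = 8

Starting state is S1, so the expected hitting time is h_S1 = 9.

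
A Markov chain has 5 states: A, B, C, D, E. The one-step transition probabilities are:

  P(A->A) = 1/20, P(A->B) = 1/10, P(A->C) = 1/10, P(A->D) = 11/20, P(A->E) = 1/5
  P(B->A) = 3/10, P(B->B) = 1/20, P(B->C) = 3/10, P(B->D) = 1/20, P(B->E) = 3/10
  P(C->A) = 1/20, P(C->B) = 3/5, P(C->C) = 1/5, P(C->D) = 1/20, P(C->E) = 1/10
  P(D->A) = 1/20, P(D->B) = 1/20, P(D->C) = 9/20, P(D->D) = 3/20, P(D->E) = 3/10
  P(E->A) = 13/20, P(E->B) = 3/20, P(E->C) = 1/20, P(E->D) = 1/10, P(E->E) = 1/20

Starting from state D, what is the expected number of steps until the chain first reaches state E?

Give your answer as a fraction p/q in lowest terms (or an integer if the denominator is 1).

Answer: 8400/1921

Derivation:
Let h_i = expected steps to first reach E from state i.
Boundary: h_E = 0.
First-step equations for the other states:
  h_A = 1 + 1/20*h_A + 1/10*h_B + 1/10*h_C + 11/20*h_D + 1/5*h_E
  h_B = 1 + 3/10*h_A + 1/20*h_B + 3/10*h_C + 1/20*h_D + 3/10*h_E
  h_C = 1 + 1/20*h_A + 3/5*h_B + 1/5*h_C + 1/20*h_D + 1/10*h_E
  h_D = 1 + 1/20*h_A + 1/20*h_B + 9/20*h_C + 3/20*h_D + 3/10*h_E

Substituting h_E = 0 and rearranging gives the linear system (I - Q) h = 1:
  [19/20, -1/10, -1/10, -11/20] . (h_A, h_B, h_C, h_D) = 1
  [-3/10, 19/20, -3/10, -1/20] . (h_A, h_B, h_C, h_D) = 1
  [-1/20, -3/5, 4/5, -1/20] . (h_A, h_B, h_C, h_D) = 1
  [-1/20, -1/20, -9/20, 17/20] . (h_A, h_B, h_C, h_D) = 1

Solving yields:
  h_A = 8780/1921
  h_B = 8300/1921
  h_C = 9700/1921
  h_D = 8400/1921

Starting state is D, so the expected hitting time is h_D = 8400/1921.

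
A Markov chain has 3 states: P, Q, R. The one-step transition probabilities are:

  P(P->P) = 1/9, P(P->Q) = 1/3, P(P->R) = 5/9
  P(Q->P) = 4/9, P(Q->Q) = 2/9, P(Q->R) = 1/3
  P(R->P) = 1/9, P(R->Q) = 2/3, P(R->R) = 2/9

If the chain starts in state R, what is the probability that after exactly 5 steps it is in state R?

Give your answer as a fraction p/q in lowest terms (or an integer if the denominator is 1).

Computing P^5 by repeated multiplication:
P^1 =
  P: [1/9, 1/3, 5/9]
  Q: [4/9, 2/9, 1/3]
  R: [1/9, 2/3, 2/9]
P^2 =
  P: [2/9, 13/27, 8/27]
  Q: [5/27, 34/81, 32/81]
  R: [1/3, 1/3, 1/3]
P^3 =
  P: [22/81, 92/243, 85/243]
  Q: [61/243, 305/729, 241/729]
  R: [2/9, 11/27, 10/27]
P^4 =
  P: [173/729, 892/2187, 776/2187]
  Q: [548/2187, 2605/6561, 2312/6561]
  R: [20/81, 100/243, 83/243]
P^5 =
  P: [1621/6561, 7997/19683, 6823/19683]
  Q: [4792/19683, 24014/59049, 20659/59049]
  R: [181/729, 878/2187, 766/2187]

(P^5)[R -> R] = 766/2187

Answer: 766/2187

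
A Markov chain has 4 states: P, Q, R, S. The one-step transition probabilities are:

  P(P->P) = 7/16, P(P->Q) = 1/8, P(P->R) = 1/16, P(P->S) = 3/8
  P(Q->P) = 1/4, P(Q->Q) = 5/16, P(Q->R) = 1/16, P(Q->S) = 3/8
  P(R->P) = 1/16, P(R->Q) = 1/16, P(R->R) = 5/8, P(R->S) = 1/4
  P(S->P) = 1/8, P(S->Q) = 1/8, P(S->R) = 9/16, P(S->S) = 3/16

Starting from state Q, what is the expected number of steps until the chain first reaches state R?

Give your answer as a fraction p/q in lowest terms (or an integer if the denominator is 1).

Answer: 304/67

Derivation:
Let h_i = expected steps to first reach R from state i.
Boundary: h_R = 0.
First-step equations for the other states:
  h_P = 1 + 7/16*h_P + 1/8*h_Q + 1/16*h_R + 3/8*h_S
  h_Q = 1 + 1/4*h_P + 5/16*h_Q + 1/16*h_R + 3/8*h_S
  h_S = 1 + 1/8*h_P + 1/8*h_Q + 9/16*h_R + 3/16*h_S

Substituting h_R = 0 and rearranging gives the linear system (I - Q) h = 1:
  [9/16, -1/8, -3/8] . (h_P, h_Q, h_S) = 1
  [-1/4, 11/16, -3/8] . (h_P, h_Q, h_S) = 1
  [-1/8, -1/8, 13/16] . (h_P, h_Q, h_S) = 1

Solving yields:
  h_P = 304/67
  h_Q = 304/67
  h_S = 176/67

Starting state is Q, so the expected hitting time is h_Q = 304/67.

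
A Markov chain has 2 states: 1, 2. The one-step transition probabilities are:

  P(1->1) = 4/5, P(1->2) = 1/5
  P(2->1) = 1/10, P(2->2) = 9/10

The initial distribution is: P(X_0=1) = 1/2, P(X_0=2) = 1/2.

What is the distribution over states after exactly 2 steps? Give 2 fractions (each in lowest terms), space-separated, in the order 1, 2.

Answer: 83/200 117/200

Derivation:
Propagating the distribution step by step (d_{t+1} = d_t * P):
d_0 = (1=1/2, 2=1/2)
  d_1[1] = 1/2*4/5 + 1/2*1/10 = 9/20
  d_1[2] = 1/2*1/5 + 1/2*9/10 = 11/20
d_1 = (1=9/20, 2=11/20)
  d_2[1] = 9/20*4/5 + 11/20*1/10 = 83/200
  d_2[2] = 9/20*1/5 + 11/20*9/10 = 117/200
d_2 = (1=83/200, 2=117/200)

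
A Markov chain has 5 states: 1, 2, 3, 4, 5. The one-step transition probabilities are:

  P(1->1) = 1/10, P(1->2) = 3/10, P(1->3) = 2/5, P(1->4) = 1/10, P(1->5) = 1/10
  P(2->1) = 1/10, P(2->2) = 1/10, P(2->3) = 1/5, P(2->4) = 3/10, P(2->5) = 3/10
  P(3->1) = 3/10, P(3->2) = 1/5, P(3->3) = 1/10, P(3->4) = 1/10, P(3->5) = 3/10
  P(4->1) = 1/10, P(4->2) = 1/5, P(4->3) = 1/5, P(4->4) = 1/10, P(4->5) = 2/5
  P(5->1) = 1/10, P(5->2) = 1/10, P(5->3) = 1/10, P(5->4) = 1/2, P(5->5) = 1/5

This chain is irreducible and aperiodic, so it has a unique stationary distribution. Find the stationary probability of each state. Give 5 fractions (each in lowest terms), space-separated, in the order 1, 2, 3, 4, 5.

The stationary distribution satisfies pi = pi * P, i.e.:
  pi_1 = 1/10*pi_1 + 1/10*pi_2 + 3/10*pi_3 + 1/10*pi_4 + 1/10*pi_5
  pi_2 = 3/10*pi_1 + 1/10*pi_2 + 1/5*pi_3 + 1/5*pi_4 + 1/10*pi_5
  pi_3 = 2/5*pi_1 + 1/5*pi_2 + 1/10*pi_3 + 1/5*pi_4 + 1/10*pi_5
  pi_4 = 1/10*pi_1 + 3/10*pi_2 + 1/10*pi_3 + 1/10*pi_4 + 1/2*pi_5
  pi_5 = 1/10*pi_1 + 3/10*pi_2 + 3/10*pi_3 + 2/5*pi_4 + 1/5*pi_5
with normalization: pi_1 + pi_2 + pi_3 + pi_4 + pi_5 = 1.

Using the first 4 balance equations plus normalization, the linear system A*pi = b is:
  [-9/10, 1/10, 3/10, 1/10, 1/10] . pi = 0
  [3/10, -9/10, 1/5, 1/5, 1/10] . pi = 0
  [2/5, 1/5, -9/10, 1/5, 1/10] . pi = 0
  [1/10, 3/10, 1/10, -9/10, 1/2] . pi = 0
  [1, 1, 1, 1, 1] . pi = 1

Solving yields:
  pi_1 = 935/6854
  pi_2 = 1163/6854
  pi_3 = 624/3427
  pi_4 = 829/3427
  pi_5 = 925/3427

Verification (pi * P):
  935/6854*1/10 + 1163/6854*1/10 + 624/3427*3/10 + 829/3427*1/10 + 925/3427*1/10 = 935/6854 = pi_1  (ok)
  935/6854*3/10 + 1163/6854*1/10 + 624/3427*1/5 + 829/3427*1/5 + 925/3427*1/10 = 1163/6854 = pi_2  (ok)
  935/6854*2/5 + 1163/6854*1/5 + 624/3427*1/10 + 829/3427*1/5 + 925/3427*1/10 = 624/3427 = pi_3  (ok)
  935/6854*1/10 + 1163/6854*3/10 + 624/3427*1/10 + 829/3427*1/10 + 925/3427*1/2 = 829/3427 = pi_4  (ok)
  935/6854*1/10 + 1163/6854*3/10 + 624/3427*3/10 + 829/3427*2/5 + 925/3427*1/5 = 925/3427 = pi_5  (ok)

Answer: 935/6854 1163/6854 624/3427 829/3427 925/3427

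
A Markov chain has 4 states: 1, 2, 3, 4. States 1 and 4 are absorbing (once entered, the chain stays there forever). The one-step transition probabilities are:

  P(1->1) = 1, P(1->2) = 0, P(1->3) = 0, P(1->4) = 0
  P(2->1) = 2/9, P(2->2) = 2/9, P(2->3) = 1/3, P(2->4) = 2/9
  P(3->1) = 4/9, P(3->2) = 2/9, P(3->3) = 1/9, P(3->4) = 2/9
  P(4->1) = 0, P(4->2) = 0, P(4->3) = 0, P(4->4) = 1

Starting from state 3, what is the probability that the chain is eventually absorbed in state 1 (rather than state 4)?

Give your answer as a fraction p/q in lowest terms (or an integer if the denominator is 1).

Let a_i = P(absorbed in 1 | start in state i).
Boundary conditions: a_1 = 1, a_4 = 0.
For each transient state i, a_i = sum_j P(i->j) * a_j:
  a_2 = 2/9*a_1 + 2/9*a_2 + 1/3*a_3 + 2/9*a_4
  a_3 = 4/9*a_1 + 2/9*a_2 + 1/9*a_3 + 2/9*a_4

Substituting a_1 = 1 and a_4 = 0, rearrange to (I - Q) a = r where r[i] = P(i -> 1):
  [7/9, -1/3] . (a_2, a_3) = 2/9
  [-2/9, 8/9] . (a_2, a_3) = 4/9

Solving yields:
  a_2 = 14/25
  a_3 = 16/25

Starting state is 3, so the absorption probability is a_3 = 16/25.

Answer: 16/25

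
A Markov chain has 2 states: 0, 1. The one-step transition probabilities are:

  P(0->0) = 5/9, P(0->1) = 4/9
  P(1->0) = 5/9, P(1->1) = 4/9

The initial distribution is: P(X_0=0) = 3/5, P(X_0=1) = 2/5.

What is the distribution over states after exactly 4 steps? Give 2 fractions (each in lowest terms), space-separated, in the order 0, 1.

Propagating the distribution step by step (d_{t+1} = d_t * P):
d_0 = (0=3/5, 1=2/5)
  d_1[0] = 3/5*5/9 + 2/5*5/9 = 5/9
  d_1[1] = 3/5*4/9 + 2/5*4/9 = 4/9
d_1 = (0=5/9, 1=4/9)
  d_2[0] = 5/9*5/9 + 4/9*5/9 = 5/9
  d_2[1] = 5/9*4/9 + 4/9*4/9 = 4/9
d_2 = (0=5/9, 1=4/9)
  d_3[0] = 5/9*5/9 + 4/9*5/9 = 5/9
  d_3[1] = 5/9*4/9 + 4/9*4/9 = 4/9
d_3 = (0=5/9, 1=4/9)
  d_4[0] = 5/9*5/9 + 4/9*5/9 = 5/9
  d_4[1] = 5/9*4/9 + 4/9*4/9 = 4/9
d_4 = (0=5/9, 1=4/9)

Answer: 5/9 4/9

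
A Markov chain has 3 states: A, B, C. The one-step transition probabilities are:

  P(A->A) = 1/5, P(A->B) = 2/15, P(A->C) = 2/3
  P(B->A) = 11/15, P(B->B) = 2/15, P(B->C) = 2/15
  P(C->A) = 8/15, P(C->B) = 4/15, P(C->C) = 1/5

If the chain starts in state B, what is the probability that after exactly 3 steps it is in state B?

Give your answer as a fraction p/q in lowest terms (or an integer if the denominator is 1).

Answer: 46/225

Derivation:
Computing P^3 by repeated multiplication:
P^1 =
  A: [1/5, 2/15, 2/3]
  B: [11/15, 2/15, 2/15]
  C: [8/15, 4/15, 1/5]
P^2 =
  A: [37/75, 2/9, 64/225]
  B: [71/225, 34/225, 8/15]
  C: [92/225, 4/25, 97/225]
P^3 =
  A: [31/75, 578/3375, 1402/3375]
  B: [1547/3375, 46/225, 1138/3375]
  C: [1448/3375, 644/3375, 1283/3375]

(P^3)[B -> B] = 46/225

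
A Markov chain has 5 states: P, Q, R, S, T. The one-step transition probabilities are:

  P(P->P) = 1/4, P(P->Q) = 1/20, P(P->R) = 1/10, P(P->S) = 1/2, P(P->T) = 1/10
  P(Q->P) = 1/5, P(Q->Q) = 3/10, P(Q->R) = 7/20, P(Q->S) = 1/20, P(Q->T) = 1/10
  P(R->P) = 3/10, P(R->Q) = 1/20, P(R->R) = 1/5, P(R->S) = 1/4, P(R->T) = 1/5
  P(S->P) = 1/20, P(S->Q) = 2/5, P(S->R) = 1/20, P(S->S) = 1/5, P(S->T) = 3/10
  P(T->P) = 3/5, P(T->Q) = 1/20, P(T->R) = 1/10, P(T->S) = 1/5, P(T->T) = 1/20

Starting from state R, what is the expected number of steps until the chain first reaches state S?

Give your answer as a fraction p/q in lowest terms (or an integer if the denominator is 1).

Let h_i = expected steps to first reach S from state i.
Boundary: h_S = 0.
First-step equations for the other states:
  h_P = 1 + 1/4*h_P + 1/20*h_Q + 1/10*h_R + 1/2*h_S + 1/10*h_T
  h_Q = 1 + 1/5*h_P + 3/10*h_Q + 7/20*h_R + 1/20*h_S + 1/10*h_T
  h_R = 1 + 3/10*h_P + 1/20*h_Q + 1/5*h_R + 1/4*h_S + 1/5*h_T
  h_T = 1 + 3/5*h_P + 1/20*h_Q + 1/10*h_R + 1/5*h_S + 1/20*h_T

Substituting h_S = 0 and rearranging gives the linear system (I - Q) h = 1:
  [3/4, -1/20, -1/10, -1/10] . (h_P, h_Q, h_R, h_T) = 1
  [-1/5, 7/10, -7/20, -1/10] . (h_P, h_Q, h_R, h_T) = 1
  [-3/10, -1/20, 4/5, -1/5] . (h_P, h_Q, h_R, h_T) = 1
  [-3/5, -1/20, -1/10, 19/20] . (h_P, h_Q, h_R, h_T) = 1

Solving yields:
  h_P = 12600/5107
  h_Q = 21460/5107
  h_R = 16500/5107
  h_T = 16200/5107

Starting state is R, so the expected hitting time is h_R = 16500/5107.

Answer: 16500/5107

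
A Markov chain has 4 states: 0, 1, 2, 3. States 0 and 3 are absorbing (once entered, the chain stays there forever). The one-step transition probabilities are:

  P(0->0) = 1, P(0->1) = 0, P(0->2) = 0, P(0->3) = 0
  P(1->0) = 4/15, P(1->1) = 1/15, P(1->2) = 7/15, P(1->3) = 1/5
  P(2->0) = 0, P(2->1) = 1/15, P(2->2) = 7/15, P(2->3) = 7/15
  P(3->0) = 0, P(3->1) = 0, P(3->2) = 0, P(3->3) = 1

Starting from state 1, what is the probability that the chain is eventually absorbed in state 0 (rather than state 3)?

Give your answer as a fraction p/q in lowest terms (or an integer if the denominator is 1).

Let a_i = P(absorbed in 0 | start in state i).
Boundary conditions: a_0 = 1, a_3 = 0.
For each transient state i, a_i = sum_j P(i->j) * a_j:
  a_1 = 4/15*a_0 + 1/15*a_1 + 7/15*a_2 + 1/5*a_3
  a_2 = 0*a_0 + 1/15*a_1 + 7/15*a_2 + 7/15*a_3

Substituting a_0 = 1 and a_3 = 0, rearrange to (I - Q) a = r where r[i] = P(i -> 0):
  [14/15, -7/15] . (a_1, a_2) = 4/15
  [-1/15, 8/15] . (a_1, a_2) = 0

Solving yields:
  a_1 = 32/105
  a_2 = 4/105

Starting state is 1, so the absorption probability is a_1 = 32/105.

Answer: 32/105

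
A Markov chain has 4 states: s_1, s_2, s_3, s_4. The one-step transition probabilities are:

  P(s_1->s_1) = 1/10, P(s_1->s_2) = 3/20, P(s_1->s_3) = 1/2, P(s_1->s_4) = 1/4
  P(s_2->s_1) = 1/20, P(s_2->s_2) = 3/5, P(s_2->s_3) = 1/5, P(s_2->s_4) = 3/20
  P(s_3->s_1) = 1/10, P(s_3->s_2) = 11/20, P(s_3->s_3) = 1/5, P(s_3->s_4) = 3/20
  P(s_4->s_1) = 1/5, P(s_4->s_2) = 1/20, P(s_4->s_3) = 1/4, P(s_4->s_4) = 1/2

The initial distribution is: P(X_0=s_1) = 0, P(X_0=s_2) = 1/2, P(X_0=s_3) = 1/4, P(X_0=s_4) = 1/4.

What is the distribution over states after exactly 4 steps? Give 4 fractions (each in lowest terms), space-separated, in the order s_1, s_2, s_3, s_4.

Propagating the distribution step by step (d_{t+1} = d_t * P):
d_0 = (s_1=0, s_2=1/2, s_3=1/4, s_4=1/4)
  d_1[s_1] = 0*1/10 + 1/2*1/20 + 1/4*1/10 + 1/4*1/5 = 1/10
  d_1[s_2] = 0*3/20 + 1/2*3/5 + 1/4*11/20 + 1/4*1/20 = 9/20
  d_1[s_3] = 0*1/2 + 1/2*1/5 + 1/4*1/5 + 1/4*1/4 = 17/80
  d_1[s_4] = 0*1/4 + 1/2*3/20 + 1/4*3/20 + 1/4*1/2 = 19/80
d_1 = (s_1=1/10, s_2=9/20, s_3=17/80, s_4=19/80)
  d_2[s_1] = 1/10*1/10 + 9/20*1/20 + 17/80*1/10 + 19/80*1/5 = 81/800
  d_2[s_2] = 1/10*3/20 + 9/20*3/5 + 17/80*11/20 + 19/80*1/20 = 331/800
  d_2[s_3] = 1/10*1/2 + 9/20*1/5 + 17/80*1/5 + 19/80*1/4 = 387/1600
  d_2[s_4] = 1/10*1/4 + 9/20*3/20 + 17/80*3/20 + 19/80*1/2 = 389/1600
d_2 = (s_1=81/800, s_2=331/800, s_3=387/1600, s_4=389/1600)
  d_3[s_1] = 81/800*1/10 + 331/800*1/20 + 387/1600*1/10 + 389/1600*1/5 = 829/8000
  d_3[s_2] = 81/800*3/20 + 331/800*3/5 + 387/1600*11/20 + 389/1600*1/20 = 3269/8000
  d_3[s_3] = 81/800*1/2 + 331/800*1/5 + 387/1600*1/5 + 389/1600*1/4 = 7761/32000
  d_3[s_4] = 81/800*1/4 + 331/800*3/20 + 387/1600*3/20 + 389/1600*1/2 = 7847/32000
d_3 = (s_1=829/8000, s_2=3269/8000, s_3=7761/32000, s_4=7847/32000)
  d_4[s_1] = 829/8000*1/10 + 3269/8000*1/20 + 7761/32000*1/10 + 7847/32000*1/5 = 33309/320000
  d_4[s_2] = 829/8000*3/20 + 3269/8000*3/5 + 7761/32000*11/20 + 7847/32000*1/20 = 130039/320000
  d_4[s_3] = 829/8000*1/2 + 3269/8000*1/5 + 7761/32000*1/5 + 7847/32000*1/4 = 155743/640000
  d_4[s_4] = 829/8000*1/4 + 3269/8000*3/20 + 7761/32000*3/20 + 7847/32000*1/2 = 157561/640000
d_4 = (s_1=33309/320000, s_2=130039/320000, s_3=155743/640000, s_4=157561/640000)

Answer: 33309/320000 130039/320000 155743/640000 157561/640000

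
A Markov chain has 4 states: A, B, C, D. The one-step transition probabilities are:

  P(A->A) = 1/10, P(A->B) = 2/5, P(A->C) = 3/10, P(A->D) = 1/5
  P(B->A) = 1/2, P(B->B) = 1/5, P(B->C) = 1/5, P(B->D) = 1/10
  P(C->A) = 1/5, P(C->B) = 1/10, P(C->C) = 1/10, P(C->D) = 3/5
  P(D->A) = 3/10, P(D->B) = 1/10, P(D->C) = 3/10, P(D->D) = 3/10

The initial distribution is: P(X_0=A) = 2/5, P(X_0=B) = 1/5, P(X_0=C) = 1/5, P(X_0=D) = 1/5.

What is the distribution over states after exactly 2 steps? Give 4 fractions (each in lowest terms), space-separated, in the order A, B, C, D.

Propagating the distribution step by step (d_{t+1} = d_t * P):
d_0 = (A=2/5, B=1/5, C=1/5, D=1/5)
  d_1[A] = 2/5*1/10 + 1/5*1/2 + 1/5*1/5 + 1/5*3/10 = 6/25
  d_1[B] = 2/5*2/5 + 1/5*1/5 + 1/5*1/10 + 1/5*1/10 = 6/25
  d_1[C] = 2/5*3/10 + 1/5*1/5 + 1/5*1/10 + 1/5*3/10 = 6/25
  d_1[D] = 2/5*1/5 + 1/5*1/10 + 1/5*3/5 + 1/5*3/10 = 7/25
d_1 = (A=6/25, B=6/25, C=6/25, D=7/25)
  d_2[A] = 6/25*1/10 + 6/25*1/2 + 6/25*1/5 + 7/25*3/10 = 69/250
  d_2[B] = 6/25*2/5 + 6/25*1/5 + 6/25*1/10 + 7/25*1/10 = 49/250
  d_2[C] = 6/25*3/10 + 6/25*1/5 + 6/25*1/10 + 7/25*3/10 = 57/250
  d_2[D] = 6/25*1/5 + 6/25*1/10 + 6/25*3/5 + 7/25*3/10 = 3/10
d_2 = (A=69/250, B=49/250, C=57/250, D=3/10)

Answer: 69/250 49/250 57/250 3/10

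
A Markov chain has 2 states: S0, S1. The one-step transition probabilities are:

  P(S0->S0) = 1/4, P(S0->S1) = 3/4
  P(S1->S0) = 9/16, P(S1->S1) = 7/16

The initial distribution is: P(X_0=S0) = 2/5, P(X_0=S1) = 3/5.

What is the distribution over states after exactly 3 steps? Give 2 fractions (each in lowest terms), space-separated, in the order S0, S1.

Answer: 1759/4096 2337/4096

Derivation:
Propagating the distribution step by step (d_{t+1} = d_t * P):
d_0 = (S0=2/5, S1=3/5)
  d_1[S0] = 2/5*1/4 + 3/5*9/16 = 7/16
  d_1[S1] = 2/5*3/4 + 3/5*7/16 = 9/16
d_1 = (S0=7/16, S1=9/16)
  d_2[S0] = 7/16*1/4 + 9/16*9/16 = 109/256
  d_2[S1] = 7/16*3/4 + 9/16*7/16 = 147/256
d_2 = (S0=109/256, S1=147/256)
  d_3[S0] = 109/256*1/4 + 147/256*9/16 = 1759/4096
  d_3[S1] = 109/256*3/4 + 147/256*7/16 = 2337/4096
d_3 = (S0=1759/4096, S1=2337/4096)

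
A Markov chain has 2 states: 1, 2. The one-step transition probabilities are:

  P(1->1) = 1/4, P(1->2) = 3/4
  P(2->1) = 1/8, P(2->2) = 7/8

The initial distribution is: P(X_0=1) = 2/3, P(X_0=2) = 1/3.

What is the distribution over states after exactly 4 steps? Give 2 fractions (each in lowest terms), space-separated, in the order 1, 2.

Propagating the distribution step by step (d_{t+1} = d_t * P):
d_0 = (1=2/3, 2=1/3)
  d_1[1] = 2/3*1/4 + 1/3*1/8 = 5/24
  d_1[2] = 2/3*3/4 + 1/3*7/8 = 19/24
d_1 = (1=5/24, 2=19/24)
  d_2[1] = 5/24*1/4 + 19/24*1/8 = 29/192
  d_2[2] = 5/24*3/4 + 19/24*7/8 = 163/192
d_2 = (1=29/192, 2=163/192)
  d_3[1] = 29/192*1/4 + 163/192*1/8 = 221/1536
  d_3[2] = 29/192*3/4 + 163/192*7/8 = 1315/1536
d_3 = (1=221/1536, 2=1315/1536)
  d_4[1] = 221/1536*1/4 + 1315/1536*1/8 = 1757/12288
  d_4[2] = 221/1536*3/4 + 1315/1536*7/8 = 10531/12288
d_4 = (1=1757/12288, 2=10531/12288)

Answer: 1757/12288 10531/12288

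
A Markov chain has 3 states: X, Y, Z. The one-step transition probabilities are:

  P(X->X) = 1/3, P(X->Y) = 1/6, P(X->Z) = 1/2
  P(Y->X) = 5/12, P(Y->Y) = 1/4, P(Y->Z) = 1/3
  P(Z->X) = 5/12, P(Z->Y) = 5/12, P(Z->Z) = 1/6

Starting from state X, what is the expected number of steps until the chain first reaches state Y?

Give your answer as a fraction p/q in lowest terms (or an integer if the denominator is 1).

Let h_i = expected steps to first reach Y from state i.
Boundary: h_Y = 0.
First-step equations for the other states:
  h_X = 1 + 1/3*h_X + 1/6*h_Y + 1/2*h_Z
  h_Z = 1 + 5/12*h_X + 5/12*h_Y + 1/6*h_Z

Substituting h_Y = 0 and rearranging gives the linear system (I - Q) h = 1:
  [2/3, -1/2] . (h_X, h_Z) = 1
  [-5/12, 5/6] . (h_X, h_Z) = 1

Solving yields:
  h_X = 96/25
  h_Z = 78/25

Starting state is X, so the expected hitting time is h_X = 96/25.

Answer: 96/25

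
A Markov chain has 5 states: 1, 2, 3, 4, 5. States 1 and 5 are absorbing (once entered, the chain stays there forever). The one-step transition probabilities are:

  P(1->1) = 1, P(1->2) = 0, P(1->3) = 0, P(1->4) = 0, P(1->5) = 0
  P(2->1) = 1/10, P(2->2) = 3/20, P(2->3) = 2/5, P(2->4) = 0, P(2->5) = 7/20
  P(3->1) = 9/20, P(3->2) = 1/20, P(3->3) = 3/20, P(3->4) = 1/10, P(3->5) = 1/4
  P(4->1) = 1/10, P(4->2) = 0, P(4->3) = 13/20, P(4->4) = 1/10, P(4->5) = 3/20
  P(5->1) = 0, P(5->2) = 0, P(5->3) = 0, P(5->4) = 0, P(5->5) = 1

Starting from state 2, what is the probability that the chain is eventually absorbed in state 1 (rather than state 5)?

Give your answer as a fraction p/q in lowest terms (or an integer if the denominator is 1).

Let a_i = P(absorbed in 1 | start in state i).
Boundary conditions: a_1 = 1, a_5 = 0.
For each transient state i, a_i = sum_j P(i->j) * a_j:
  a_2 = 1/10*a_1 + 3/20*a_2 + 2/5*a_3 + 0*a_4 + 7/20*a_5
  a_3 = 9/20*a_1 + 1/20*a_2 + 3/20*a_3 + 1/10*a_4 + 1/4*a_5
  a_4 = 1/10*a_1 + 0*a_2 + 13/20*a_3 + 1/10*a_4 + 3/20*a_5

Substituting a_1 = 1 and a_5 = 0, rearrange to (I - Q) a = r where r[i] = P(i -> 1):
  [17/20, -2/5, 0] . (a_2, a_3, a_4) = 1/10
  [-1/20, 17/20, -1/10] . (a_2, a_3, a_4) = 9/20
  [0, -13/20, 9/10] . (a_2, a_3, a_4) = 1/10

Solving yields:
  a_2 = 236/577
  a_3 = 1429/2308
  a_4 = 2577/4616

Starting state is 2, so the absorption probability is a_2 = 236/577.

Answer: 236/577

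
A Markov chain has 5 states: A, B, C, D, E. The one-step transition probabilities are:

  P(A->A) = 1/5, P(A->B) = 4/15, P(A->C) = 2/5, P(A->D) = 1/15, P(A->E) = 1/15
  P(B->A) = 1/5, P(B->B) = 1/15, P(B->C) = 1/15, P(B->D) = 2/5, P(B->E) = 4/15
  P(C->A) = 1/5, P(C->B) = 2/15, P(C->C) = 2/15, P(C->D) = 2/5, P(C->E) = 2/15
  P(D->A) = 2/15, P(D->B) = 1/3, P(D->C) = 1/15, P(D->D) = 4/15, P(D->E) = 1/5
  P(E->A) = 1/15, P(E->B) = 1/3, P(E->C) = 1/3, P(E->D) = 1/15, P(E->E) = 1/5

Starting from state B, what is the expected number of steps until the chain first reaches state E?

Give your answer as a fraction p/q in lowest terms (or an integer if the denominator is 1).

Let h_i = expected steps to first reach E from state i.
Boundary: h_E = 0.
First-step equations for the other states:
  h_A = 1 + 1/5*h_A + 4/15*h_B + 2/5*h_C + 1/15*h_D + 1/15*h_E
  h_B = 1 + 1/5*h_A + 1/15*h_B + 1/15*h_C + 2/5*h_D + 4/15*h_E
  h_C = 1 + 1/5*h_A + 2/15*h_B + 2/15*h_C + 2/5*h_D + 2/15*h_E
  h_D = 1 + 2/15*h_A + 1/3*h_B + 1/15*h_C + 4/15*h_D + 1/5*h_E

Substituting h_E = 0 and rearranging gives the linear system (I - Q) h = 1:
  [4/5, -4/15, -2/5, -1/15] . (h_A, h_B, h_C, h_D) = 1
  [-1/5, 14/15, -1/15, -2/5] . (h_A, h_B, h_C, h_D) = 1
  [-1/5, -2/15, 13/15, -2/5] . (h_A, h_B, h_C, h_D) = 1
  [-2/15, -1/3, -1/15, 11/15] . (h_A, h_B, h_C, h_D) = 1

Solving yields:
  h_A = 2157/337
  h_B = 1750/337
  h_C = 2000/337
  h_D = 1829/337

Starting state is B, so the expected hitting time is h_B = 1750/337.

Answer: 1750/337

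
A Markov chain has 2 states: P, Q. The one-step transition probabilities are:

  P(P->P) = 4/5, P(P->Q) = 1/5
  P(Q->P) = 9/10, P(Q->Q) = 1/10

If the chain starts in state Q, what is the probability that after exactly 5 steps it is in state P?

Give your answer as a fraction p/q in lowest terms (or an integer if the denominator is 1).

Answer: 81819/100000

Derivation:
Computing P^5 by repeated multiplication:
P^1 =
  P: [4/5, 1/5]
  Q: [9/10, 1/10]
P^2 =
  P: [41/50, 9/50]
  Q: [81/100, 19/100]
P^3 =
  P: [409/500, 91/500]
  Q: [819/1000, 181/1000]
P^4 =
  P: [4091/5000, 909/5000]
  Q: [8181/10000, 1819/10000]
P^5 =
  P: [40909/50000, 9091/50000]
  Q: [81819/100000, 18181/100000]

(P^5)[Q -> P] = 81819/100000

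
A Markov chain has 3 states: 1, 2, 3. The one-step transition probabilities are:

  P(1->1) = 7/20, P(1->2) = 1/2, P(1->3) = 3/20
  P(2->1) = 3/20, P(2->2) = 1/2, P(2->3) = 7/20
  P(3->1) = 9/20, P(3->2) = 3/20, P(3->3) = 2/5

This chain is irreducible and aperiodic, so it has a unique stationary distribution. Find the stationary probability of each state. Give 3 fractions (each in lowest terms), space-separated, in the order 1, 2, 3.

Answer: 99/328 129/328 25/82

Derivation:
The stationary distribution satisfies pi = pi * P, i.e.:
  pi_1 = 7/20*pi_1 + 3/20*pi_2 + 9/20*pi_3
  pi_2 = 1/2*pi_1 + 1/2*pi_2 + 3/20*pi_3
  pi_3 = 3/20*pi_1 + 7/20*pi_2 + 2/5*pi_3
with normalization: pi_1 + pi_2 + pi_3 = 1.

Using the first 2 balance equations plus normalization, the linear system A*pi = b is:
  [-13/20, 3/20, 9/20] . pi = 0
  [1/2, -1/2, 3/20] . pi = 0
  [1, 1, 1] . pi = 1

Solving yields:
  pi_1 = 99/328
  pi_2 = 129/328
  pi_3 = 25/82

Verification (pi * P):
  99/328*7/20 + 129/328*3/20 + 25/82*9/20 = 99/328 = pi_1  (ok)
  99/328*1/2 + 129/328*1/2 + 25/82*3/20 = 129/328 = pi_2  (ok)
  99/328*3/20 + 129/328*7/20 + 25/82*2/5 = 25/82 = pi_3  (ok)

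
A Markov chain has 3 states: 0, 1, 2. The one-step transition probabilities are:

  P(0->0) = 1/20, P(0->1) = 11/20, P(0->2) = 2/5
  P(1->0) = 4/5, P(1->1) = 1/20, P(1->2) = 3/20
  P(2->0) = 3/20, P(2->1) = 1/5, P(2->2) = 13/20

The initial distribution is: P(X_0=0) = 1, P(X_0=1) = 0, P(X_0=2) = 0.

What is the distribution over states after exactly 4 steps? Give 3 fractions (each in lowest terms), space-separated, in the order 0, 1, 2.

Propagating the distribution step by step (d_{t+1} = d_t * P):
d_0 = (0=1, 1=0, 2=0)
  d_1[0] = 1*1/20 + 0*4/5 + 0*3/20 = 1/20
  d_1[1] = 1*11/20 + 0*1/20 + 0*1/5 = 11/20
  d_1[2] = 1*2/5 + 0*3/20 + 0*13/20 = 2/5
d_1 = (0=1/20, 1=11/20, 2=2/5)
  d_2[0] = 1/20*1/20 + 11/20*4/5 + 2/5*3/20 = 201/400
  d_2[1] = 1/20*11/20 + 11/20*1/20 + 2/5*1/5 = 27/200
  d_2[2] = 1/20*2/5 + 11/20*3/20 + 2/5*13/20 = 29/80
d_2 = (0=201/400, 1=27/200, 2=29/80)
  d_3[0] = 201/400*1/20 + 27/200*4/5 + 29/80*3/20 = 3/16
  d_3[1] = 201/400*11/20 + 27/200*1/20 + 29/80*1/5 = 569/1600
  d_3[2] = 201/400*2/5 + 27/200*3/20 + 29/80*13/20 = 731/1600
d_3 = (0=3/16, 1=569/1600, 2=731/1600)
  d_4[0] = 3/16*1/20 + 569/1600*4/5 + 731/1600*3/20 = 11597/32000
  d_4[1] = 3/16*11/20 + 569/1600*1/20 + 731/1600*1/5 = 6793/32000
  d_4[2] = 3/16*2/5 + 569/1600*3/20 + 731/1600*13/20 = 1361/3200
d_4 = (0=11597/32000, 1=6793/32000, 2=1361/3200)

Answer: 11597/32000 6793/32000 1361/3200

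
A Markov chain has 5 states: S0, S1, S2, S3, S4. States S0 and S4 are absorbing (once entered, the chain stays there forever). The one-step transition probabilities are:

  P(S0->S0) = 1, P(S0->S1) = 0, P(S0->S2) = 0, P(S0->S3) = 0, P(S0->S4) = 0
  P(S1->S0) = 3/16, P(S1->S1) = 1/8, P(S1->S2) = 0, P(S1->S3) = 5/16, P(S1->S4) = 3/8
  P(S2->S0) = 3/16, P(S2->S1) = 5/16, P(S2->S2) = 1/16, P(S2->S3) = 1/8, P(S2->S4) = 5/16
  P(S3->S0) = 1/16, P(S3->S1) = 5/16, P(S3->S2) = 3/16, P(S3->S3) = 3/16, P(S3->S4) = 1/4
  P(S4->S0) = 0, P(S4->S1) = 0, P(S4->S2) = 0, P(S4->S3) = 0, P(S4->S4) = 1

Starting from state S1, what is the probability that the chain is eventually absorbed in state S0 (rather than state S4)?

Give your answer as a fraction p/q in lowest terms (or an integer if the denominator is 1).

Let a_i = P(absorbed in S0 | start in state i).
Boundary conditions: a_S0 = 1, a_S4 = 0.
For each transient state i, a_i = sum_j P(i->j) * a_j:
  a_S1 = 3/16*a_S0 + 1/8*a_S1 + 0*a_S2 + 5/16*a_S3 + 3/8*a_S4
  a_S2 = 3/16*a_S0 + 5/16*a_S1 + 1/16*a_S2 + 1/8*a_S3 + 5/16*a_S4
  a_S3 = 1/16*a_S0 + 5/16*a_S1 + 3/16*a_S2 + 3/16*a_S3 + 1/4*a_S4

Substituting a_S0 = 1 and a_S4 = 0, rearrange to (I - Q) a = r where r[i] = P(i -> S0):
  [7/8, 0, -5/16] . (a_S1, a_S2, a_S3) = 3/16
  [-5/16, 15/16, -1/8] . (a_S1, a_S2, a_S3) = 3/16
  [-5/16, -3/16, 13/16] . (a_S1, a_S2, a_S3) = 1/16

Solving yields:
  a_S1 = 229/732
  a_S2 = 749/2196
  a_S3 = 101/366

Starting state is S1, so the absorption probability is a_S1 = 229/732.

Answer: 229/732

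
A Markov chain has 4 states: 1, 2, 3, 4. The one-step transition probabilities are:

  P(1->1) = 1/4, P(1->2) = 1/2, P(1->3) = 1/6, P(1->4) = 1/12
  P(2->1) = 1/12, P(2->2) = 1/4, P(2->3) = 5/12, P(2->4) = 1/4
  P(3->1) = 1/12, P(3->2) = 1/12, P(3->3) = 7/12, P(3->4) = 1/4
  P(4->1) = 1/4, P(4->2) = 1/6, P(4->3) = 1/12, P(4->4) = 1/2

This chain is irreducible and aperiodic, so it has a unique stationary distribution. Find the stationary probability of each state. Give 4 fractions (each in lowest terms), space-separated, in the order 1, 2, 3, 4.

The stationary distribution satisfies pi = pi * P, i.e.:
  pi_1 = 1/4*pi_1 + 1/12*pi_2 + 1/12*pi_3 + 1/4*pi_4
  pi_2 = 1/2*pi_1 + 1/4*pi_2 + 1/12*pi_3 + 1/6*pi_4
  pi_3 = 1/6*pi_1 + 5/12*pi_2 + 7/12*pi_3 + 1/12*pi_4
  pi_4 = 1/12*pi_1 + 1/4*pi_2 + 1/4*pi_3 + 1/2*pi_4
with normalization: pi_1 + pi_2 + pi_3 + pi_4 = 1.

Using the first 3 balance equations plus normalization, the linear system A*pi = b is:
  [-3/4, 1/12, 1/12, 1/4] . pi = 0
  [1/2, -3/4, 1/12, 1/6] . pi = 0
  [1/6, 5/12, -5/12, 1/12] . pi = 0
  [1, 1, 1, 1] . pi = 1

Solving yields:
  pi_1 = 15/94
  pi_2 = 197/940
  pi_3 = 313/940
  pi_4 = 14/47

Verification (pi * P):
  15/94*1/4 + 197/940*1/12 + 313/940*1/12 + 14/47*1/4 = 15/94 = pi_1  (ok)
  15/94*1/2 + 197/940*1/4 + 313/940*1/12 + 14/47*1/6 = 197/940 = pi_2  (ok)
  15/94*1/6 + 197/940*5/12 + 313/940*7/12 + 14/47*1/12 = 313/940 = pi_3  (ok)
  15/94*1/12 + 197/940*1/4 + 313/940*1/4 + 14/47*1/2 = 14/47 = pi_4  (ok)

Answer: 15/94 197/940 313/940 14/47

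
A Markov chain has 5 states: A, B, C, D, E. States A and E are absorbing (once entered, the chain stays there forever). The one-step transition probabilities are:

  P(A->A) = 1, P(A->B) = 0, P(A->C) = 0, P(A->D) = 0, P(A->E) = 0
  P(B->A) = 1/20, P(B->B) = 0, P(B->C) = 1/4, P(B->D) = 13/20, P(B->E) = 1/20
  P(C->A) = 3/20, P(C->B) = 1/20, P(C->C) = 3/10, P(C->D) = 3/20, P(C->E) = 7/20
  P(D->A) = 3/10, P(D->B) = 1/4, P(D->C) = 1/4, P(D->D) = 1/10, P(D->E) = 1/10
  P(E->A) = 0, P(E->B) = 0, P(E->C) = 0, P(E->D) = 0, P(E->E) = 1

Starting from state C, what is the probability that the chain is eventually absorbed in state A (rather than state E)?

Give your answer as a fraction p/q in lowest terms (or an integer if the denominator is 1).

Answer: 113/300

Derivation:
Let a_i = P(absorbed in A | start in state i).
Boundary conditions: a_A = 1, a_E = 0.
For each transient state i, a_i = sum_j P(i->j) * a_j:
  a_B = 1/20*a_A + 0*a_B + 1/4*a_C + 13/20*a_D + 1/20*a_E
  a_C = 3/20*a_A + 1/20*a_B + 3/10*a_C + 3/20*a_D + 7/20*a_E
  a_D = 3/10*a_A + 1/4*a_B + 1/4*a_C + 1/10*a_D + 1/10*a_E

Substituting a_A = 1 and a_E = 0, rearrange to (I - Q) a = r where r[i] = P(i -> A):
  [1, -1/4, -13/20] . (a_B, a_C, a_D) = 1/20
  [-1/20, 7/10, -3/20] . (a_B, a_C, a_D) = 3/20
  [-1/4, -1/4, 9/10] . (a_B, a_C, a_D) = 3/10

Solving yields:
  a_B = 157/300
  a_C = 113/300
  a_D = 7/12

Starting state is C, so the absorption probability is a_C = 113/300.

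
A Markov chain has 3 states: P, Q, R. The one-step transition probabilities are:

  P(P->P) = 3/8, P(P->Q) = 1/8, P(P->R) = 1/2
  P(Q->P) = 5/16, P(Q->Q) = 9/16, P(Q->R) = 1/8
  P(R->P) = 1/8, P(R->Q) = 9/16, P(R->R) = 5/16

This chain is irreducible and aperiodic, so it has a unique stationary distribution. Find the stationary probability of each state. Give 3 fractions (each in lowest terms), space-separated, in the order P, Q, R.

Answer: 59/213 94/213 20/71

Derivation:
The stationary distribution satisfies pi = pi * P, i.e.:
  pi_P = 3/8*pi_P + 5/16*pi_Q + 1/8*pi_R
  pi_Q = 1/8*pi_P + 9/16*pi_Q + 9/16*pi_R
  pi_R = 1/2*pi_P + 1/8*pi_Q + 5/16*pi_R
with normalization: pi_P + pi_Q + pi_R = 1.

Using the first 2 balance equations plus normalization, the linear system A*pi = b is:
  [-5/8, 5/16, 1/8] . pi = 0
  [1/8, -7/16, 9/16] . pi = 0
  [1, 1, 1] . pi = 1

Solving yields:
  pi_P = 59/213
  pi_Q = 94/213
  pi_R = 20/71

Verification (pi * P):
  59/213*3/8 + 94/213*5/16 + 20/71*1/8 = 59/213 = pi_P  (ok)
  59/213*1/8 + 94/213*9/16 + 20/71*9/16 = 94/213 = pi_Q  (ok)
  59/213*1/2 + 94/213*1/8 + 20/71*5/16 = 20/71 = pi_R  (ok)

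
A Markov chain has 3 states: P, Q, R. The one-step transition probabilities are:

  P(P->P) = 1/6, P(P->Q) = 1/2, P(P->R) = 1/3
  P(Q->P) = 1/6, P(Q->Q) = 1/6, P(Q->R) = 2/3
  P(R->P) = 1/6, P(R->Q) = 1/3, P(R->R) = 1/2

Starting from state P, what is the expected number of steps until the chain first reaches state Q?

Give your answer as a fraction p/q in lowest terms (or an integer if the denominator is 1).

Answer: 30/13

Derivation:
Let h_i = expected steps to first reach Q from state i.
Boundary: h_Q = 0.
First-step equations for the other states:
  h_P = 1 + 1/6*h_P + 1/2*h_Q + 1/3*h_R
  h_R = 1 + 1/6*h_P + 1/3*h_Q + 1/2*h_R

Substituting h_Q = 0 and rearranging gives the linear system (I - Q) h = 1:
  [5/6, -1/3] . (h_P, h_R) = 1
  [-1/6, 1/2] . (h_P, h_R) = 1

Solving yields:
  h_P = 30/13
  h_R = 36/13

Starting state is P, so the expected hitting time is h_P = 30/13.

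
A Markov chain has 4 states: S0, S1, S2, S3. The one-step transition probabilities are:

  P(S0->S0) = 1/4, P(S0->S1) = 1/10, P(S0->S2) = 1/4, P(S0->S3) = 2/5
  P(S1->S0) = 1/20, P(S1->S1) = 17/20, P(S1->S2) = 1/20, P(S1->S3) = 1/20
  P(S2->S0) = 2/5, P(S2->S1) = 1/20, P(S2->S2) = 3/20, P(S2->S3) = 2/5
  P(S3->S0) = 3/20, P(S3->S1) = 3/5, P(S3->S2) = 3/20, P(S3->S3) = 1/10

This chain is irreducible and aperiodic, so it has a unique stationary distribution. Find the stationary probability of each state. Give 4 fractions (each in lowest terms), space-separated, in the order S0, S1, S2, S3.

Answer: 105/862 279/431 42/431 115/862

Derivation:
The stationary distribution satisfies pi = pi * P, i.e.:
  pi_S0 = 1/4*pi_S0 + 1/20*pi_S1 + 2/5*pi_S2 + 3/20*pi_S3
  pi_S1 = 1/10*pi_S0 + 17/20*pi_S1 + 1/20*pi_S2 + 3/5*pi_S3
  pi_S2 = 1/4*pi_S0 + 1/20*pi_S1 + 3/20*pi_S2 + 3/20*pi_S3
  pi_S3 = 2/5*pi_S0 + 1/20*pi_S1 + 2/5*pi_S2 + 1/10*pi_S3
with normalization: pi_S0 + pi_S1 + pi_S2 + pi_S3 = 1.

Using the first 3 balance equations plus normalization, the linear system A*pi = b is:
  [-3/4, 1/20, 2/5, 3/20] . pi = 0
  [1/10, -3/20, 1/20, 3/5] . pi = 0
  [1/4, 1/20, -17/20, 3/20] . pi = 0
  [1, 1, 1, 1] . pi = 1

Solving yields:
  pi_S0 = 105/862
  pi_S1 = 279/431
  pi_S2 = 42/431
  pi_S3 = 115/862

Verification (pi * P):
  105/862*1/4 + 279/431*1/20 + 42/431*2/5 + 115/862*3/20 = 105/862 = pi_S0  (ok)
  105/862*1/10 + 279/431*17/20 + 42/431*1/20 + 115/862*3/5 = 279/431 = pi_S1  (ok)
  105/862*1/4 + 279/431*1/20 + 42/431*3/20 + 115/862*3/20 = 42/431 = pi_S2  (ok)
  105/862*2/5 + 279/431*1/20 + 42/431*2/5 + 115/862*1/10 = 115/862 = pi_S3  (ok)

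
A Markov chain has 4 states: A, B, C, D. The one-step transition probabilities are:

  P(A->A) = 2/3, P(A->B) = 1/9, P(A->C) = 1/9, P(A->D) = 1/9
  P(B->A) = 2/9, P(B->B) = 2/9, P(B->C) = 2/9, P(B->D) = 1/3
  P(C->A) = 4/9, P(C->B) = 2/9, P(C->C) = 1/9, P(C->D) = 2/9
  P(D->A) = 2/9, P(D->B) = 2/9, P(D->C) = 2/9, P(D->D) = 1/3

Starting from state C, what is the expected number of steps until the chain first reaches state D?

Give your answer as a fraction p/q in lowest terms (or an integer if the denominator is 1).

Let h_i = expected steps to first reach D from state i.
Boundary: h_D = 0.
First-step equations for the other states:
  h_A = 1 + 2/3*h_A + 1/9*h_B + 1/9*h_C + 1/9*h_D
  h_B = 1 + 2/9*h_A + 2/9*h_B + 2/9*h_C + 1/3*h_D
  h_C = 1 + 4/9*h_A + 2/9*h_B + 1/9*h_C + 2/9*h_D

Substituting h_D = 0 and rearranging gives the linear system (I - Q) h = 1:
  [1/3, -1/9, -1/9] . (h_A, h_B, h_C) = 1
  [-2/9, 7/9, -2/9] . (h_A, h_B, h_C) = 1
  [-4/9, -2/9, 8/9] . (h_A, h_B, h_C) = 1

Solving yields:
  h_A = 639/100
  h_B = 117/25
  h_C = 549/100

Starting state is C, so the expected hitting time is h_C = 549/100.

Answer: 549/100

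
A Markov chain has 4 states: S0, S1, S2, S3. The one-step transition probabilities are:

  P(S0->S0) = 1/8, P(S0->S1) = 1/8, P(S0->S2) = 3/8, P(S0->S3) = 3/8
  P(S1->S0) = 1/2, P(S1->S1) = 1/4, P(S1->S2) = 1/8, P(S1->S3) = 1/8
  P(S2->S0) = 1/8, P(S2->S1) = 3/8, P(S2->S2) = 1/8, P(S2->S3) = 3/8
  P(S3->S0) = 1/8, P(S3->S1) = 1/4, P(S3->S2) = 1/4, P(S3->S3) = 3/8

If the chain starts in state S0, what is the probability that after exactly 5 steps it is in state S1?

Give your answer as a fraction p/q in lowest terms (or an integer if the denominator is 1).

Computing P^5 by repeated multiplication:
P^1 =
  S0: [1/8, 1/8, 3/8, 3/8]
  S1: [1/2, 1/4, 1/8, 1/8]
  S2: [1/8, 3/8, 1/8, 3/8]
  S3: [1/8, 1/4, 1/4, 3/8]
P^2 =
  S0: [11/64, 9/32, 13/64, 11/32]
  S1: [7/32, 13/64, 17/64, 5/16]
  S2: [17/64, 1/4, 13/64, 9/32]
  S3: [7/32, 17/64, 13/64, 5/16]
P^3 =
  S0: [59/256, 65/256, 27/128, 39/128]
  S1: [103/512, 131/512, 7/32, 83/256]
  S2: [7/32, 31/128, 29/128, 5/16]
  S3: [115/512, 127/512, 7/32, 79/256]
P^4 =
  S0: [451/2048, 507/2048, 113/512, 319/1024]
  S1: [905/4096, 1033/4096, 221/1024, 637/2048]
  S2: [221/1024, 257/1024, 7/32, 161/512]
  S3: [893/4096, 1021/4096, 225/1024, 641/2048]
P^5 =
  S0: [3569/16384, 4097/16384, 897/4096, 2565/8192]
  S1: [7195/32768, 8171/32768, 1795/8192, 5111/16384]
  S2: [1795/8192, 2051/8192, 447/2048, 1279/4096]
  S3: [7159/32768, 8199/32768, 1791/8192, 5123/16384]

(P^5)[S0 -> S1] = 4097/16384

Answer: 4097/16384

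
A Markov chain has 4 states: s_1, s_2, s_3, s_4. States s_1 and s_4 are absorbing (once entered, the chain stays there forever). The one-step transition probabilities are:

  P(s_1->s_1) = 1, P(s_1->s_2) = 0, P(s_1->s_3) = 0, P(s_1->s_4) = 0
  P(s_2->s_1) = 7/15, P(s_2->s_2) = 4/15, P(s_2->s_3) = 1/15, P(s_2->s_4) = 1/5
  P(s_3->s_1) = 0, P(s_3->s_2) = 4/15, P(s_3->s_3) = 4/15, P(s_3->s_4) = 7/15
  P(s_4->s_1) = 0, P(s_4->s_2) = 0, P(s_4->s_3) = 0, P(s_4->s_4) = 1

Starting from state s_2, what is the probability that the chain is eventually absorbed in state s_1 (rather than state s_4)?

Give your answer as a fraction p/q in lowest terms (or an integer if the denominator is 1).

Let a_i = P(absorbed in s_1 | start in state i).
Boundary conditions: a_s_1 = 1, a_s_4 = 0.
For each transient state i, a_i = sum_j P(i->j) * a_j:
  a_s_2 = 7/15*a_s_1 + 4/15*a_s_2 + 1/15*a_s_3 + 1/5*a_s_4
  a_s_3 = 0*a_s_1 + 4/15*a_s_2 + 4/15*a_s_3 + 7/15*a_s_4

Substituting a_s_1 = 1 and a_s_4 = 0, rearrange to (I - Q) a = r where r[i] = P(i -> s_1):
  [11/15, -1/15] . (a_s_2, a_s_3) = 7/15
  [-4/15, 11/15] . (a_s_2, a_s_3) = 0

Solving yields:
  a_s_2 = 77/117
  a_s_3 = 28/117

Starting state is s_2, so the absorption probability is a_s_2 = 77/117.

Answer: 77/117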